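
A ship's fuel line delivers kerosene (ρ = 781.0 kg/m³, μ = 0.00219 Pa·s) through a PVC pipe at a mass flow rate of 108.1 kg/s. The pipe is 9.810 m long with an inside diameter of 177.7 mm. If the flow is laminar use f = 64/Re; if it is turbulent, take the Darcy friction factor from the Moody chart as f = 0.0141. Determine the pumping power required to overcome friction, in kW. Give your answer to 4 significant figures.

P ≈ 1.310 kW

A = πD²/4 = π(0.1777)²/4 = 0.0248 m²; mean velocity V = ṁ/(ρA) = 108.1/(781 · 0.0248) = 5.581 m/s.
Reynolds number Re = ρVD/μ = 781 · 5.581 · 0.1777 / 0.00219 = 3.537e+05.
Re > 4000 → turbulent; use the Moody-chart value f = 0.0141.
Darcy-Weisbach: ΔP = f(L/D)(ρV²/2) = 0.0141·(9.81/0.1777)·(781·5.581²/2) = 0.0141·55.21·1.216e+04 = 9468 Pa.
Q = ṁ/ρ = 108.1/781 = 0.1384 m³/s.
Pumping power P = QΔP = 0.1384·9468 = 1310.4 W = 1.310 kW.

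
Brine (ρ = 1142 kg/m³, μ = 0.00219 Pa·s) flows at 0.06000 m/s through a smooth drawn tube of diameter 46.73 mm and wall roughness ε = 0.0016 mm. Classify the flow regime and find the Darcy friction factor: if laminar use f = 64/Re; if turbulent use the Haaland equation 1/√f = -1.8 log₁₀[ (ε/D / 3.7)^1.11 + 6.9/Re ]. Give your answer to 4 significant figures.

f ≈ 0.04377

Re = ρVD/μ = 1142·0.06·0.04673/0.00219 = 1462.
Re < 2300 → laminar, so f = 64/Re = 0.04377 (roughness is irrelevant in laminar flow).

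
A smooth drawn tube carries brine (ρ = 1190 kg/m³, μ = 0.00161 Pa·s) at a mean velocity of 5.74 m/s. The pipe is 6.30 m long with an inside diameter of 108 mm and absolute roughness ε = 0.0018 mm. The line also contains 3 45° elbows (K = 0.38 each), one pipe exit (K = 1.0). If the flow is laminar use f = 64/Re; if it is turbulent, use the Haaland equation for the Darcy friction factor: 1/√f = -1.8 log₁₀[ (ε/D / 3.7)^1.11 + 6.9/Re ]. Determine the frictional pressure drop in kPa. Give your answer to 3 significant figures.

ΔP ≈ 57.3 kPa

Reynolds number Re = ρVD/μ = 1190 · 5.74 · 0.108 / 0.00161 = 4.582e+05.
Re > 4000 → turbulent. Relative roughness ε/D = 1.8e-06/0.108 = 1.67e-05. Haaland: 1/√f = -1.8 log₁₀[(1.67e-05/3.7)^1.11 + 6.9/4.582e+05] = -1.8 log₁₀[1.16e-06 + 1.51e-05] = 8.622, so f = 0.01345.
Total minor-loss coefficient ΣK = 3·0.38 + 1·1 = 2.14.
ΔP = [f·L/D + ΣK]·(ρV²/2) = [0.01345·6.3/0.108 + 2.14]·(1190·5.74²/2) = [0.7847 + 2.14]·1.96e+04 = 5.734e+04 Pa.
ΔP = 5.734e+04 Pa = 57.3 kPa.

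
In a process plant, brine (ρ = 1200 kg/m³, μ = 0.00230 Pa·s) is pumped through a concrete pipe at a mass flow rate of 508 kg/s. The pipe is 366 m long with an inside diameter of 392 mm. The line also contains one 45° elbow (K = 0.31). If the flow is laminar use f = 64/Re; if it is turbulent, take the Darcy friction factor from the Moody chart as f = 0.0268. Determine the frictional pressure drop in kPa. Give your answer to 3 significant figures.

A = πD²/4 = π(0.392)²/4 = 0.1207 m²; mean velocity V = ṁ/(ρA) = 508/(1200 · 0.1207) = 3.508 m/s.
Reynolds number Re = ρVD/μ = 1200 · 3.508 · 0.392 / 0.0023 = 7.174e+05.
Re > 4000 → turbulent; use the Moody-chart value f = 0.0268.
Total minor-loss coefficient ΣK = 1·0.31 = 0.31.
ΔP = [f·L/D + ΣK]·(ρV²/2) = [0.0268·366/0.392 + 0.31]·(1200·3.508²/2) = [25.02 + 0.31]·7382 = 1.87e+05 Pa.
ΔP = 1.87e+05 Pa = 187 kPa.

ΔP ≈ 187 kPa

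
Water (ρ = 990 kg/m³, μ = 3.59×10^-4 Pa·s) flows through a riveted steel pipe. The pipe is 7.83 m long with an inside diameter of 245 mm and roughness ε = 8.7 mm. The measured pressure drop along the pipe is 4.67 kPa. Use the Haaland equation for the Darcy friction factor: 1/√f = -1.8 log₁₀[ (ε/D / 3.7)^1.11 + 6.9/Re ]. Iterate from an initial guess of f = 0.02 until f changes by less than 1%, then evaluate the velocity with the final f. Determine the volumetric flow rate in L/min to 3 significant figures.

Rearranging Darcy-Weisbach: V = √(2·ΔP·D/(f·L·ρ)). With ε/D = 0.0087/0.245 = 0.0355, iterate starting from f = 0.02:
  f = 0.02 → V = √(2·4670·0.245/(0.02·7.83·990)) = 3.842 m/s; Re = ρVD/μ = 2.596e+06; f → 0.06153
  f = 0.06153 → V = 2.19 m/s; Re = 1.48e+06; f → 0.06154
Converged (Δf/f < 1%). With the final f = 0.06154: V = √(2·4670·0.245/(0.06154·7.83·990)) = 2.19 m/s.
Q = V·A = 2.19·(π/4·0.245²) = 0.1033 m³/s = 6200 L/min.

Q ≈ 6200 L/min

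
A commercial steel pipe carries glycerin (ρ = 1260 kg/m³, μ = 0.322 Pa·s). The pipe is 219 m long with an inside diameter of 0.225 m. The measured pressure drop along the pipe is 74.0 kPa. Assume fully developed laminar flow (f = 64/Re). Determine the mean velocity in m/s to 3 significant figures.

V ≈ 1.66 m/s

For laminar flow, f = 64/Re with Re = ρVD/μ, so Darcy-Weisbach reduces to ΔP = 32μLV/D². Solving for V: V = ΔP·D²/(32μL) = 7.4e+04·(0.225)²/(32·0.322·219) = 1.66 m/s.
Check: Re = ρVD/μ = 1260·1.66·0.225/0.322 = 1462 < 2300, so the laminar assumption holds.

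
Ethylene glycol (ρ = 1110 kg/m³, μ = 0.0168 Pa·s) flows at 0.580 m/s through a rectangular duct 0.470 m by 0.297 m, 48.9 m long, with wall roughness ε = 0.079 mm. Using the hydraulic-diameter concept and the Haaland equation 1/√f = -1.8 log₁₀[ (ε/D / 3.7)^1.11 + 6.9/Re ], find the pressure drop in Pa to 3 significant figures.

ΔP ≈ 716 Pa

Hydraulic diameter D_h = 4A/P = 4·(0.47·0.297)/(2·(0.47+0.297)) = 0.5584/1.534 = 0.364 m.
Re = ρVD_h/μ = 1110·0.58·0.364/0.0168 = 1.395e+04.
ε/D_h = 7.9e-05/0.364 = 0.000217; Haaland gives 1/√f = -1.8 log₁₀[2.01e-05+0.000495] = 5.919, so f = 0.02854.
ΔP = f(L/D_h)(ρV²/2) = 0.02854·48.9/0.364·186.7 = 715.9 Pa.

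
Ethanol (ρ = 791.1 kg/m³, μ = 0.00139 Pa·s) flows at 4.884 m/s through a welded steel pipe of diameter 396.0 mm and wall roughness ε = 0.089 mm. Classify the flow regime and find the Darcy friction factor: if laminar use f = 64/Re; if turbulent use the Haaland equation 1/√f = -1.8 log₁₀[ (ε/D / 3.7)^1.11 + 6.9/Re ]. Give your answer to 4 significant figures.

Re = ρVD/μ = 791.1·4.884·0.396/0.00139 = 1.101e+06.
Re > 4000 → turbulent. ε/D = 8.9e-05/0.396 = 0.000225; Haaland: 1/√f = -1.8 log₁₀[2.09e-05 + 6.27e-06] = 8.219, so f = 0.0148.

f ≈ 0.01480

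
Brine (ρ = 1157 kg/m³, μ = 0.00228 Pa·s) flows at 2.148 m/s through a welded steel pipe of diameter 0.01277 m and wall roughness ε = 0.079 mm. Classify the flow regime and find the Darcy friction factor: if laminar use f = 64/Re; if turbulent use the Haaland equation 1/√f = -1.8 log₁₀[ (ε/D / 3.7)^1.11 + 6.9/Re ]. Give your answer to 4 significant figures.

Re = ρVD/μ = 1157·2.148·0.01277/0.00228 = 1.392e+04.
Re > 4000 → turbulent. ε/D = 7.9e-05/0.01277 = 0.00619; Haaland: 1/√f = -1.8 log₁₀[0.000828 + 0.000496] = 5.181, so f = 0.03725.

f ≈ 0.03725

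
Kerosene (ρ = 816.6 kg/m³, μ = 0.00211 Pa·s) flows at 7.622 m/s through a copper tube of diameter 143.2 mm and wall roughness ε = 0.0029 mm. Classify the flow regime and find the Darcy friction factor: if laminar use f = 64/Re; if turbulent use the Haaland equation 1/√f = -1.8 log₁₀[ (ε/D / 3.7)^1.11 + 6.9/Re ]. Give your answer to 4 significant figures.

f ≈ 0.01368

Re = ρVD/μ = 816.6·7.622·0.1432/0.00211 = 4.224e+05.
Re > 4000 → turbulent. ε/D = 2.9e-06/0.1432 = 2.03e-05; Haaland: 1/√f = -1.8 log₁₀[1.44e-06 + 1.63e-05] = 8.55, so f = 0.01368.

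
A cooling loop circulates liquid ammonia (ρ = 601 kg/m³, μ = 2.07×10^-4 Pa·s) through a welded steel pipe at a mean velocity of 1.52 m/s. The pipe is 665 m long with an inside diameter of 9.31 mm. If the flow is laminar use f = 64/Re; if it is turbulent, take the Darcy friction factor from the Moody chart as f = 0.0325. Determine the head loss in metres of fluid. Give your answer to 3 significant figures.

h_f ≈ 273 m

Reynolds number Re = ρVD/μ = 601 · 1.52 · 0.00931 / 0.000207 = 4.109e+04.
Re > 4000 → turbulent; use the Moody-chart value f = 0.0325.
Darcy-Weisbach: ΔP = f(L/D)(ρV²/2) = 0.0325·(665/0.00931)·(601·1.52²/2) = 0.0325·7.143e+04·694.3 = 1.612e+06 Pa.
Head loss h_f = ΔP/(ρg) = 1.612e+06/(601·9.81) = 273 m.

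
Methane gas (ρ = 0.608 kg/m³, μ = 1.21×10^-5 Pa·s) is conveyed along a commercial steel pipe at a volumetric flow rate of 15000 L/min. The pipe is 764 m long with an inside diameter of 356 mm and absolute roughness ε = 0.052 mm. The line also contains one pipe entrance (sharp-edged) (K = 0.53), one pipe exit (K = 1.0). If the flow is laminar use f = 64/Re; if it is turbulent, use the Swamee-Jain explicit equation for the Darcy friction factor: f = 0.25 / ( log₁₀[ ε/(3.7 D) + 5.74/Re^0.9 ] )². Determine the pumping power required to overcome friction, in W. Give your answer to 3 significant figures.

P ≈ 23.2 W

Q = 15000 L/min = 15000/60000 = 0.25 m³/s.
Cross-sectional area A = πD²/4 = π(0.356)²/4 = 0.09954 m²; mean velocity V = Q/A = 0.25/0.09954 = 2.512 m/s.
Reynolds number Re = ρVD/μ = 0.608 · 2.512 · 0.356 / 1.21e-05 = 4.493e+04.
Re > 4000 → turbulent. Relative roughness ε/D = 5.2e-05/0.356 = 0.000146. Swamee-Jain: f = 0.25/(log₁₀[0.000146/3.7 + 5.74/4.493e+04^0.9])² = 0.25/(log₁₀[3.95e-05 + 0.000373])² = 0.25/(-3.385)² = 0.02182.
Total minor-loss coefficient ΣK = 1·0.53 + 1·1 = 1.53.
ΔP = [f·L/D + ΣK]·(ρV²/2) = [0.02182·764/0.356 + 1.53]·(0.608·2.512²/2) = [46.83 + 1.53]·1.918 = 92.74 Pa.
Pumping power P = QΔP = 0.25·92.74 = 23.19 W = 23.2 W.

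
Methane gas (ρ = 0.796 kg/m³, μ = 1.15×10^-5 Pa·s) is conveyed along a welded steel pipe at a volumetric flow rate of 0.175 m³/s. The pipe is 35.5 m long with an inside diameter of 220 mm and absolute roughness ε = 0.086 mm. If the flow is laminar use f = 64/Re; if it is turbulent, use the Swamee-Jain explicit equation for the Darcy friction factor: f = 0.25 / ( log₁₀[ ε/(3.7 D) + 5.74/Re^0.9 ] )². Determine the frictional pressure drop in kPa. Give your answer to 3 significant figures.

Cross-sectional area A = πD²/4 = π(0.22)²/4 = 0.03801 m²; mean velocity V = Q/A = 0.175/0.03801 = 4.604 m/s.
Reynolds number Re = ρVD/μ = 0.796 · 4.604 · 0.22 / 1.15e-05 = 7.01e+04.
Re > 4000 → turbulent. Relative roughness ε/D = 8.6e-05/0.22 = 0.000391. Swamee-Jain: f = 0.25/(log₁₀[0.000391/3.7 + 5.74/7.01e+04^0.9])² = 0.25/(log₁₀[0.000106 + 0.00025])² = 0.25/(-3.449)² = 0.02101.
Darcy-Weisbach: ΔP = f(L/D)(ρV²/2) = 0.02101·(35.5/0.22)·(0.796·4.604²/2) = 0.02101·161.4·8.435 = 28.6 Pa.
ΔP = 28.6 Pa = 0.0286 kPa.

ΔP ≈ 0.0286 kPa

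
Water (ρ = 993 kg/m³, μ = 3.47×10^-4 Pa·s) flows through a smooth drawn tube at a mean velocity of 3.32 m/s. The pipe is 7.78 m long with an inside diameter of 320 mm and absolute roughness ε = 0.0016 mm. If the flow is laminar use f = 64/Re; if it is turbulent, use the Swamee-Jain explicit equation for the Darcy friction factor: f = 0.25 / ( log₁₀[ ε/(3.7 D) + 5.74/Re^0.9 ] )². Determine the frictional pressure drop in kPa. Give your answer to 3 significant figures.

Reynolds number Re = ρVD/μ = 993 · 3.32 · 0.32 / 0.000347 = 3.04e+06.
Re > 4000 → turbulent. Relative roughness ε/D = 1.6e-06/0.32 = 5e-06. Swamee-Jain: f = 0.25/(log₁₀[5e-06/3.7 + 5.74/3.04e+06^0.9])² = 0.25/(log₁₀[1.35e-06 + 8.4e-06])² = 0.25/(-5.011)² = 0.009956.
Darcy-Weisbach: ΔP = f(L/D)(ρV²/2) = 0.009956·(7.78/0.32)·(993·3.32²/2) = 0.009956·24.31·5473 = 1325 Pa.
ΔP = 1325 Pa = 1.32 kPa.

ΔP ≈ 1.32 kPa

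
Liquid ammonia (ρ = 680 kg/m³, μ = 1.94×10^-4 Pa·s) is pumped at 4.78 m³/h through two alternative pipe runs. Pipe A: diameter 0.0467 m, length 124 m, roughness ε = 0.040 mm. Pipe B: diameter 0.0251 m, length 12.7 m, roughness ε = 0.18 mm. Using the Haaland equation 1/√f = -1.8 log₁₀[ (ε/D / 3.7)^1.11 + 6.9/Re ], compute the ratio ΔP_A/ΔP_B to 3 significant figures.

Pipe A: V = Q/A = 0.001328/0.001713 = 0.7752 m/s; Re = 1.269e+05; ε/D = 0.000857; Haaland → f = 0.021; ΔP_A = f(L/D)(ρV²/2) = 1.139e+04 Pa.
Pipe B: V = Q/A = 0.001328/0.0004948 = 2.683 m/s; Re = 2.361e+05; ε/D = 0.00717; Haaland → f = 0.03434; ΔP_B = f(L/D)(ρV²/2) = 4.253e+04 Pa.
ΔP_A/ΔP_B = 1.139e+04/4.253e+04 = 0.268.

ΔP_A/ΔP_B ≈ 0.268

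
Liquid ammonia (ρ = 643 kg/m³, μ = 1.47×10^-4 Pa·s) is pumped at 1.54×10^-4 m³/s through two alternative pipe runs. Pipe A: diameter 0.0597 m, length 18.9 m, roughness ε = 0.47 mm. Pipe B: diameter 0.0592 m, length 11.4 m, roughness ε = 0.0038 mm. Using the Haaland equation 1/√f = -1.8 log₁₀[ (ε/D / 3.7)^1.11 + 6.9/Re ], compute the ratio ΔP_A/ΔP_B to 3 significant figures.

ΔP_A/ΔP_B ≈ 2.22

Pipe A: V = Q/A = 0.000154/0.002799 = 0.05502 m/s; Re = 1.437e+04; ε/D = 0.00787; Haaland → f = 0.03919; ΔP_A = f(L/D)(ρV²/2) = 12.07 Pa.
Pipe B: V = Q/A = 0.000154/0.002753 = 0.05595 m/s; Re = 1.449e+04; ε/D = 6.42e-05; Haaland → f = 0.02804; ΔP_B = f(L/D)(ρV²/2) = 5.435 Pa.
ΔP_A/ΔP_B = 12.07/5.435 = 2.22.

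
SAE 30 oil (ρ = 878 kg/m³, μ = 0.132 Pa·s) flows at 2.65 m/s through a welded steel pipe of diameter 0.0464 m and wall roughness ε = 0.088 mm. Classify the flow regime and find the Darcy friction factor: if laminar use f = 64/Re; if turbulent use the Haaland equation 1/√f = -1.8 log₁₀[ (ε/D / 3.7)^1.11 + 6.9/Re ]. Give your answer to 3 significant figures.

f ≈ 0.0783

Re = ρVD/μ = 878·2.65·0.0464/0.132 = 817.9.
Re < 2300 → laminar, so f = 64/Re = 0.07825 (roughness is irrelevant in laminar flow).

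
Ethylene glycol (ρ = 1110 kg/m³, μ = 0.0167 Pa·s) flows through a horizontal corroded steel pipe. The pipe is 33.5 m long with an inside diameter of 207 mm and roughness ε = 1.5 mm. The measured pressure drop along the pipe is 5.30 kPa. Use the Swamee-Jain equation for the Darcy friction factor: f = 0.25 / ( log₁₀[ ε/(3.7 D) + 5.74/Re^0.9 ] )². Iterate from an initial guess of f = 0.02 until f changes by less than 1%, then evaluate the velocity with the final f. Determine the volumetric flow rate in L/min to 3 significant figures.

Q ≈ 2500 L/min

Rearranging Darcy-Weisbach: V = √(2·ΔP·D/(f·L·ρ)). With ε/D = 0.0015/0.207 = 0.00725, iterate starting from f = 0.02:
  f = 0.02 → V = √(2·5300·0.207/(0.02·33.5·1110)) = 1.718 m/s; Re = ρVD/μ = 2.363e+04; f → 0.03752
  f = 0.03752 → V = 1.254 m/s; Re = 1.725e+04; f → 0.03855
  f = 0.03855 → V = 1.237 m/s; Re = 1.702e+04; f → 0.0386
Converged (Δf/f < 1%). With the final f = 0.0386: V = √(2·5300·0.207/(0.0386·33.5·1110)) = 1.236 m/s.
Q = V·A = 1.236·(π/4·0.207²) = 0.04161 m³/s = 2500 L/min.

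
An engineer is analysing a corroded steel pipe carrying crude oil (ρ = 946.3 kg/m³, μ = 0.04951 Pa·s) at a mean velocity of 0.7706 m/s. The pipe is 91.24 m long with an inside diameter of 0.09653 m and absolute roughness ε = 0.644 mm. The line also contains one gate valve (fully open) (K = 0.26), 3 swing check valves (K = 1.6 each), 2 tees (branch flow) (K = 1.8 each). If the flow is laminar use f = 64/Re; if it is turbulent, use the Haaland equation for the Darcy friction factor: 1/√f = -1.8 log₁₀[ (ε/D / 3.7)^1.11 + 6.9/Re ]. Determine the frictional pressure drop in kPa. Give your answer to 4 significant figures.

ΔP ≈ 14.39 kPa

Reynolds number Re = ρVD/μ = 946.3 · 0.7706 · 0.09653 / 0.0495 = 1422.
Re < 2300 → laminar flow, so f = 64/Re = 64/1422 = 0.04501 (the turbulent correlation is not needed).
Total minor-loss coefficient ΣK = 1·0.26 + 3·1.6 + 2·1.8 = 8.66.
ΔP = [f·L/D + ΣK]·(ρV²/2) = [0.04501·91.24/0.09653 + 8.66]·(946.3·0.7706²/2) = [42.55 + 8.66]·281 = 1.439e+04 Pa.
ΔP = 1.439e+04 Pa = 14.39 kPa.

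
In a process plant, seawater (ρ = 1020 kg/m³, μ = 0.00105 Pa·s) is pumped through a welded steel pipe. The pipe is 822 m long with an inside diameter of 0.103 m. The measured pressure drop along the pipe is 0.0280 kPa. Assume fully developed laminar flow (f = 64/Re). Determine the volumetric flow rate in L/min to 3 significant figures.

Q ≈ 5.38 L/min

For laminar flow, f = 64/Re with Re = ρVD/μ, so Darcy-Weisbach reduces to ΔP = 32μLV/D². Solving for V: V = ΔP·D²/(32μL) = 28·(0.103)²/(32·0.00105·822) = 0.01076 m/s.
Check: Re = ρVD/μ = 1020·0.01076·0.103/0.00105 = 1076 < 2300, so the laminar assumption holds.
Q = V·A = 0.01076·(π/4·0.103²) = 8.962e-05 m³/s = 5.38 L/min.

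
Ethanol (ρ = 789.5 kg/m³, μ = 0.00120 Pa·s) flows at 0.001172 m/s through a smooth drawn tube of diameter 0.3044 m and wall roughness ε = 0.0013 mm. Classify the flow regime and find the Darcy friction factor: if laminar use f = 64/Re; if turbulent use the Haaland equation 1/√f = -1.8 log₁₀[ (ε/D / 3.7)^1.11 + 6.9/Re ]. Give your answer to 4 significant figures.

f ≈ 0.2727

Re = ρVD/μ = 789.5·0.001172·0.3044/0.0012 = 234.7.
Re < 2300 → laminar, so f = 64/Re = 0.2727 (roughness is irrelevant in laminar flow).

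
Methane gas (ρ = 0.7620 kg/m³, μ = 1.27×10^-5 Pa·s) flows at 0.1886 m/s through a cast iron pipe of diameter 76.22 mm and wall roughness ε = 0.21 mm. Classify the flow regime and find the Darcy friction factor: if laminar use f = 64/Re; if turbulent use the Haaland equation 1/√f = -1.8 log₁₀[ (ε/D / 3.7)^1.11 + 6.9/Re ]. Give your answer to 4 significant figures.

f ≈ 0.07420

Re = ρVD/μ = 0.762·0.1886·0.07622/1.27e-05 = 862.5.
Re < 2300 → laminar, so f = 64/Re = 0.0742 (roughness is irrelevant in laminar flow).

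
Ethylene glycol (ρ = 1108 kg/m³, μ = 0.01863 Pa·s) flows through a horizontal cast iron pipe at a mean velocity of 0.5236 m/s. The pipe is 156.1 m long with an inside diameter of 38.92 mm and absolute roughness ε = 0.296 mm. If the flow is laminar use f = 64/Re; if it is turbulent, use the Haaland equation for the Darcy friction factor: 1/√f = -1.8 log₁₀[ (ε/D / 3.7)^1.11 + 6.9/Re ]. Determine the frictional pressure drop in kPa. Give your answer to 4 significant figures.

ΔP ≈ 32.17 kPa

Reynolds number Re = ρVD/μ = 1108 · 0.5236 · 0.03892 / 0.0186 = 1212.
Re < 2300 → laminar flow, so f = 64/Re = 64/1212 = 0.05281 (the turbulent correlation is not needed).
Darcy-Weisbach: ΔP = f(L/D)(ρV²/2) = 0.05281·(156.1/0.03892)·(1108·0.5236²/2) = 0.05281·4011·151.9 = 3.217e+04 Pa.
ΔP = 3.217e+04 Pa = 32.17 kPa.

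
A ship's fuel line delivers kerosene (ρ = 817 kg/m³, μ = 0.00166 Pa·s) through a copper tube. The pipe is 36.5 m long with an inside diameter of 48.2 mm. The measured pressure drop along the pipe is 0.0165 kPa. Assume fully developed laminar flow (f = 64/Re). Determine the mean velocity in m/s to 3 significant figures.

For laminar flow, f = 64/Re with Re = ρVD/μ, so Darcy-Weisbach reduces to ΔP = 32μLV/D². Solving for V: V = ΔP·D²/(32μL) = 16.5·(0.0482)²/(32·0.00166·36.5) = 0.01977 m/s.
Check: Re = ρVD/μ = 817·0.01977·0.0482/0.00166 = 469 < 2300, so the laminar assumption holds.

V ≈ 0.0198 m/s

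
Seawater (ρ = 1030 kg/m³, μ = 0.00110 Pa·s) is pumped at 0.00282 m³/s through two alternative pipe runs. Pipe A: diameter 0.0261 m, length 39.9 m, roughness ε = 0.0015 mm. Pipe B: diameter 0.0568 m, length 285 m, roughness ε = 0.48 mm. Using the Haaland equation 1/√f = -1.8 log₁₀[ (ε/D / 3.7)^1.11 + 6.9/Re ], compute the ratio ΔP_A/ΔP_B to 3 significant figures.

ΔP_A/ΔP_B ≈ 3.18

Pipe A: V = Q/A = 0.00282/0.000535 = 5.271 m/s; Re = 1.288e+05; ε/D = 5.75e-05; Haaland → f = 0.01721; ΔP_A = f(L/D)(ρV²/2) = 3.763e+05 Pa.
Pipe B: V = Q/A = 0.00282/0.002534 = 1.113 m/s; Re = 5.919e+04; ε/D = 0.00845; Haaland → f = 0.03694; ΔP_B = f(L/D)(ρV²/2) = 1.182e+05 Pa.
ΔP_A/ΔP_B = 3.763e+05/1.182e+05 = 3.18.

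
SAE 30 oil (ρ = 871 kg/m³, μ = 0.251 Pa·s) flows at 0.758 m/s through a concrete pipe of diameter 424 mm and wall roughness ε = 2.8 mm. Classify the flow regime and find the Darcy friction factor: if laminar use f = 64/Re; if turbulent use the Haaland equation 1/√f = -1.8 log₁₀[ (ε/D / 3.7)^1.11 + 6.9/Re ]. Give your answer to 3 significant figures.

f ≈ 0.0574

Re = ρVD/μ = 871·0.758·0.424/0.251 = 1115.
Re < 2300 → laminar, so f = 64/Re = 0.05739 (roughness is irrelevant in laminar flow).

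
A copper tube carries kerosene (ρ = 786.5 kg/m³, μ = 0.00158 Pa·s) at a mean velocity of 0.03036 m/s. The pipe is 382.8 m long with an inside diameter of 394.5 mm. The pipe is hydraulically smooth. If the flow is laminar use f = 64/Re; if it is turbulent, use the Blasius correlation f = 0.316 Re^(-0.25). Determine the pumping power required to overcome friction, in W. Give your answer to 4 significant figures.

P ≈ 0.04694 W

Reynolds number Re = ρVD/μ = 786.5 · 0.03036 · 0.3945 / 0.00158 = 5962.
Re > 4000 → turbulent. Smooth-pipe (Blasius): f = 0.316 Re^(-0.25) = 0.316/(5962)^0.25 = 0.03596.
Darcy-Weisbach: ΔP = f(L/D)(ρV²/2) = 0.03596·(382.8/0.3945)·(786.5·0.03036²/2) = 0.03596·970.3·0.3625 = 12.65 Pa.
Q = V·A = 0.03036·0.1222 = 0.003711 m³/s.
Pumping power P = QΔP = 0.003711·12.65 = 0.046938 W = 0.04694 W.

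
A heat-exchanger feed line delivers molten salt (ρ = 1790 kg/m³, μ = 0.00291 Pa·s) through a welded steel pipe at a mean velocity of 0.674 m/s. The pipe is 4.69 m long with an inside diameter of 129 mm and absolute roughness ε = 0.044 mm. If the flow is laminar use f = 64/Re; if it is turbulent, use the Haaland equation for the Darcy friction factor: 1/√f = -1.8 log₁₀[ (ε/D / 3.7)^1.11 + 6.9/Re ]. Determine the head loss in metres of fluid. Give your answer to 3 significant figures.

Reynolds number Re = ρVD/μ = 1790 · 0.674 · 0.129 / 0.00291 = 5.348e+04.
Re > 4000 → turbulent. Relative roughness ε/D = 4.4e-05/0.129 = 0.000341. Haaland: 1/√f = -1.8 log₁₀[(0.000341/3.7)^1.11 + 6.9/5.348e+04] = -1.8 log₁₀[3.32e-05 + 0.000129] = 6.822, so f = 0.02149.
Darcy-Weisbach: ΔP = f(L/D)(ρV²/2) = 0.02149·(4.69/0.129)·(1790·0.674²/2) = 0.02149·36.36·406.6 = 317.6 Pa.
Head loss h_f = ΔP/(ρg) = 317.6/(1790·9.81) = 0.0181 m.

h_f ≈ 0.0181 m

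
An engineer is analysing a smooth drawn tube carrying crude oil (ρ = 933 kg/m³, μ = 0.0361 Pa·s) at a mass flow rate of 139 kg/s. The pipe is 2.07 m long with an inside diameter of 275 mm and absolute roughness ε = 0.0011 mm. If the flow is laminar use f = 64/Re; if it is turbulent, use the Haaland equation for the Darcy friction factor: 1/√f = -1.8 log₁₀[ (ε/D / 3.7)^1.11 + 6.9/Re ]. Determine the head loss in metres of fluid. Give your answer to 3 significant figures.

h_f ≈ 0.0640 m

A = πD²/4 = π(0.275)²/4 = 0.0594 m²; mean velocity V = ṁ/(ρA) = 139/(933 · 0.0594) = 2.508 m/s.
Reynolds number Re = ρVD/μ = 933 · 2.508 · 0.275 / 0.0361 = 1.783e+04.
Re > 4000 → turbulent. Relative roughness ε/D = 1.1e-06/0.275 = 4e-06. Haaland: 1/√f = -1.8 log₁₀[(4e-06/3.7)^1.11 + 6.9/1.783e+04] = -1.8 log₁₀[2.39e-07 + 0.000387] = 6.142, so f = 0.02651.
Darcy-Weisbach: ΔP = f(L/D)(ρV²/2) = 0.02651·(2.07/0.275)·(933·2.508²/2) = 0.02651·7.527·2935 = 585.7 Pa.
Head loss h_f = ΔP/(ρg) = 585.7/(933·9.81) = 0.0640 m.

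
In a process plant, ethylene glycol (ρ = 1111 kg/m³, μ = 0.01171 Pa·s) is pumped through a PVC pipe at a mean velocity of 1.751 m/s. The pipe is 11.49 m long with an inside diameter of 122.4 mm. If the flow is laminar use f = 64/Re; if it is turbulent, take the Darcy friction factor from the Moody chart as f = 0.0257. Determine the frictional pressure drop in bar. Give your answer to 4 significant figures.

Reynolds number Re = ρVD/μ = 1111 · 1.751 · 0.1224 / 0.0117 = 2.033e+04.
Re > 4000 → turbulent; use the Moody-chart value f = 0.0257.
Darcy-Weisbach: ΔP = f(L/D)(ρV²/2) = 0.0257·(11.49/0.1224)·(1111·1.751²/2) = 0.0257·93.87·1703 = 4109 Pa.
ΔP = 4109 Pa = 0.04109 bar.

ΔP ≈ 0.04109 bar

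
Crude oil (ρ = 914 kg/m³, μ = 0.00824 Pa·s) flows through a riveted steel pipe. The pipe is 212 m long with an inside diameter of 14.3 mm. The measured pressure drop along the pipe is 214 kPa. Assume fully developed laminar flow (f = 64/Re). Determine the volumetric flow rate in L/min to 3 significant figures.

Q ≈ 7.54 L/min

For laminar flow, f = 64/Re with Re = ρVD/μ, so Darcy-Weisbach reduces to ΔP = 32μLV/D². Solving for V: V = ΔP·D²/(32μL) = 2.14e+05·(0.0143)²/(32·0.00824·212) = 0.7828 m/s.
Check: Re = ρVD/μ = 914·0.7828·0.0143/0.00824 = 1242 < 2300, so the laminar assumption holds.
Q = V·A = 0.7828·(π/4·0.0143²) = 0.0001257 m³/s = 7.54 L/min.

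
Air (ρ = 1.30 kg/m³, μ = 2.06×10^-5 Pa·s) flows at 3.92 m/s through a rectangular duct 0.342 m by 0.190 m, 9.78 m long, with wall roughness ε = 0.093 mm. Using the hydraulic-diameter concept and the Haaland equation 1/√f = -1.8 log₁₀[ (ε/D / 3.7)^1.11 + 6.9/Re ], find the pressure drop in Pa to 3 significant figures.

ΔP ≈ 8.46 Pa

Hydraulic diameter D_h = 4A/P = 4·(0.342·0.19)/(2·(0.342+0.19)) = 0.2599/1.064 = 0.2443 m.
Re = ρVD_h/μ = 1.3·3.92·0.2443/2.06e-05 = 6.043e+04.
ε/D_h = 9.3e-05/0.2443 = 0.000381; Haaland gives 1/√f = -1.8 log₁₀[3.75e-05+0.000114] = 6.874, so f = 0.02116.
ΔP = f(L/D_h)(ρV²/2) = 0.02116·9.78/0.2443·9.988 = 8.462 Pa.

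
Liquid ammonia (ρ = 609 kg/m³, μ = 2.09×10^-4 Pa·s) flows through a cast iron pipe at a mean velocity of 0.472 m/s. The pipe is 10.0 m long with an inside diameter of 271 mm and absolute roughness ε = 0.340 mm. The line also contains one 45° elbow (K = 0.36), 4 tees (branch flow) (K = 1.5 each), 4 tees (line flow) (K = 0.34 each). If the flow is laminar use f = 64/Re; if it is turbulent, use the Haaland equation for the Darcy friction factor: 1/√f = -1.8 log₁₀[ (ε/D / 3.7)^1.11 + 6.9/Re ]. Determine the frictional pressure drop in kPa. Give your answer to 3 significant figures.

ΔP ≈ 0.577 kPa

Reynolds number Re = ρVD/μ = 609 · 0.472 · 0.271 / 0.000209 = 3.727e+05.
Re > 4000 → turbulent. Relative roughness ε/D = 0.00034/0.271 = 0.00125. Haaland: 1/√f = -1.8 log₁₀[(0.00125/3.7)^1.11 + 6.9/3.727e+05] = -1.8 log₁₀[0.000141 + 1.85e-05] = 6.836, so f = 0.0214.
Total minor-loss coefficient ΣK = 1·0.36 + 4·1.5 + 4·0.34 = 7.72.
ΔP = [f·L/D + ΣK]·(ρV²/2) = [0.0214·10/0.271 + 7.72]·(609·0.472²/2) = [0.7897 + 7.72]·67.84 = 577.3 Pa.
ΔP = 577.3 Pa = 0.577 kPa.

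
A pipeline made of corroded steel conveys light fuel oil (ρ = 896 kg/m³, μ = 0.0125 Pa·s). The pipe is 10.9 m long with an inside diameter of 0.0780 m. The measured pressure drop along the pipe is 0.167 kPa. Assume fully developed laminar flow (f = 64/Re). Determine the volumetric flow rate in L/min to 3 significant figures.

For laminar flow, f = 64/Re with Re = ρVD/μ, so Darcy-Weisbach reduces to ΔP = 32μLV/D². Solving for V: V = ΔP·D²/(32μL) = 167·(0.078)²/(32·0.0125·10.9) = 0.233 m/s.
Check: Re = ρVD/μ = 896·0.233·0.078/0.0125 = 1303 < 2300, so the laminar assumption holds.
Q = V·A = 0.233·(π/4·0.078²) = 0.001114 m³/s = 66.8 L/min.

Q ≈ 66.8 L/min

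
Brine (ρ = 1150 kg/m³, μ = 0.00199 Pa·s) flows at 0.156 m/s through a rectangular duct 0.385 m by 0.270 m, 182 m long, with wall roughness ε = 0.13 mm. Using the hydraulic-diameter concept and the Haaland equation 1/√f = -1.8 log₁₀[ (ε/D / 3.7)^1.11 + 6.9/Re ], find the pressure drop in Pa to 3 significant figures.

Hydraulic diameter D_h = 4A/P = 4·(0.385·0.27)/(2·(0.385+0.27)) = 0.4158/1.31 = 0.3174 m.
Re = ρVD_h/μ = 1150·0.156·0.3174/0.00199 = 2.861e+04.
ε/D_h = 0.00013/0.3174 = 0.00041; Haaland gives 1/√f = -1.8 log₁₀[4.06e-05+0.000241] = 6.39, so f = 0.02449.
ΔP = f(L/D_h)(ρV²/2) = 0.02449·182/0.3174·13.99 = 196.5 Pa.

ΔP ≈ 196 Pa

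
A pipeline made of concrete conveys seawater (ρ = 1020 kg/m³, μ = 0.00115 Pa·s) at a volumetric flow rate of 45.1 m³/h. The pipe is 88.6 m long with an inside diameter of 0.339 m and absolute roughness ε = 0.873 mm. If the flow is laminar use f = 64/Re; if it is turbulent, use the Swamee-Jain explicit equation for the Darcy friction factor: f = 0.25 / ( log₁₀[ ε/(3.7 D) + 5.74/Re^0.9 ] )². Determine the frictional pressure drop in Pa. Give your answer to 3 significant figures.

ΔP ≈ 73.2 Pa

Q = 45.1 m³/h = 45.1/3600 = 0.01253 m³/s.
Cross-sectional area A = πD²/4 = π(0.339)²/4 = 0.09026 m²; mean velocity V = Q/A = 0.01253/0.09026 = 0.1388 m/s.
Reynolds number Re = ρVD/μ = 1020 · 0.1388 · 0.339 / 0.00115 = 4.173e+04.
Re > 4000 → turbulent. Relative roughness ε/D = 0.000873/0.339 = 0.00258. Swamee-Jain: f = 0.25/(log₁₀[0.00258/3.7 + 5.74/4.173e+04^0.9])² = 0.25/(log₁₀[0.000696 + 0.000399])² = 0.25/(-2.961)² = 0.02852.
Darcy-Weisbach: ΔP = f(L/D)(ρV²/2) = 0.02852·(88.6/0.339)·(1020·0.1388²/2) = 0.02852·261.4·9.825 = 73.23 Pa.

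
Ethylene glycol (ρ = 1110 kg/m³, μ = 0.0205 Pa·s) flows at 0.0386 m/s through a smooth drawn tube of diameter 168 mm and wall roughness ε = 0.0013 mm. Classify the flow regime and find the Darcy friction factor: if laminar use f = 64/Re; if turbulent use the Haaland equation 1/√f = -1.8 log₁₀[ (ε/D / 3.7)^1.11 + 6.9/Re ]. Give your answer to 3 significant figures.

f ≈ 0.182

Re = ρVD/μ = 1110·0.0386·0.168/0.0205 = 351.1.
Re < 2300 → laminar, so f = 64/Re = 0.1823 (roughness is irrelevant in laminar flow).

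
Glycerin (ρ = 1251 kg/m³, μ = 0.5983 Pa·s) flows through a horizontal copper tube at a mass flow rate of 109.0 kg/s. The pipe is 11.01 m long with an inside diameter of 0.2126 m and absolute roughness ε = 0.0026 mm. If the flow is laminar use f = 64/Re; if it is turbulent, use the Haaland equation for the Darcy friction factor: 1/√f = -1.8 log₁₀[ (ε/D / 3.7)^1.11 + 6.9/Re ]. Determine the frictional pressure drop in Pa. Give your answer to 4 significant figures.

A = πD²/4 = π(0.2126)²/4 = 0.0355 m²; mean velocity V = ṁ/(ρA) = 109/(1251 · 0.0355) = 2.454 m/s.
Reynolds number Re = ρVD/μ = 1251 · 2.454 · 0.2126 / 0.598 = 1091.
Re < 2300 → laminar flow, so f = 64/Re = 64/1091 = 0.05866 (the turbulent correlation is not needed).
Darcy-Weisbach: ΔP = f(L/D)(ρV²/2) = 0.05866·(11.01/0.2126)·(1251·2.454²/2) = 0.05866·51.79·3768 = 1.145e+04 Pa.

ΔP ≈ 11450 Pa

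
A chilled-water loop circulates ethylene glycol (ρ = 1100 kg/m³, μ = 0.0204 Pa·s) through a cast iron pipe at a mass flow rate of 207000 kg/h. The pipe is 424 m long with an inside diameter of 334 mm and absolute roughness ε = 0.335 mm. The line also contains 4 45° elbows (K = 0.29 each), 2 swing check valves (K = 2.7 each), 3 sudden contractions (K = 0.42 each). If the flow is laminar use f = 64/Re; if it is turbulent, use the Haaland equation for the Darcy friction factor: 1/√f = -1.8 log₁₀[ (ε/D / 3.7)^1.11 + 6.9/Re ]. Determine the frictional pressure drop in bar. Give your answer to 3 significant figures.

ΔP ≈ 0.0939 bar

ṁ = 207000 kg/h = 207000/3600 = 57.5 kg/s.
A = πD²/4 = π(0.334)²/4 = 0.08762 m²; mean velocity V = ṁ/(ρA) = 57.5/(1100 · 0.08762) = 0.5966 m/s.
Reynolds number Re = ρVD/μ = 1100 · 0.5966 · 0.334 / 0.0204 = 1.074e+04.
Re > 4000 → turbulent. Relative roughness ε/D = 0.000335/0.334 = 0.001. Haaland: 1/√f = -1.8 log₁₀[(0.001/3.7)^1.11 + 6.9/1.074e+04] = -1.8 log₁₀[0.00011 + 0.000642] = 5.623, so f = 0.03163.
Total minor-loss coefficient ΣK = 4·0.29 + 2·2.7 + 3·0.42 = 7.82.
ΔP = [f·L/D + ΣK]·(ρV²/2) = [0.03163·424/0.334 + 7.82]·(1100·0.5966²/2) = [40.15 + 7.82]·195.8 = 9392 Pa.
ΔP = 9392 Pa = 0.0939 bar.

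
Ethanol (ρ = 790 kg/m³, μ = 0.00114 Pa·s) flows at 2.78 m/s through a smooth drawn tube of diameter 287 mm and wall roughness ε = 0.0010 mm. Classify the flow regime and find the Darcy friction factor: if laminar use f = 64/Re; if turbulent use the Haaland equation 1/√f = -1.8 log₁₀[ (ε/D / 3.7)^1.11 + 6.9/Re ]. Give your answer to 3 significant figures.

f ≈ 0.0129

Re = ρVD/μ = 790·2.78·0.287/0.00114 = 5.529e+05.
Re > 4000 → turbulent. ε/D = 1e-06/0.287 = 3.48e-06; Haaland: 1/√f = -1.8 log₁₀[2.05e-07 + 1.25e-05] = 8.814, so f = 0.01287.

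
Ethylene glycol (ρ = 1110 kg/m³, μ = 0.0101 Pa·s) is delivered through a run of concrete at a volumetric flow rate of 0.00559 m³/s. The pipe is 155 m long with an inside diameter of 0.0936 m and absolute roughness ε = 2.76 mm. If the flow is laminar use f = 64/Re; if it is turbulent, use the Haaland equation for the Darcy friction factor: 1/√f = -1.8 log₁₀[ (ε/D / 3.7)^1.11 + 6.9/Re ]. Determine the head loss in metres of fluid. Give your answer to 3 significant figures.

h_f ≈ 3.37 m

Cross-sectional area A = πD²/4 = π(0.0936)²/4 = 0.006881 m²; mean velocity V = Q/A = 0.00559/0.006881 = 0.8124 m/s.
Reynolds number Re = ρVD/μ = 1110 · 0.8124 · 0.0936 / 0.0101 = 8357.
Re > 4000 → turbulent. Relative roughness ε/D = 0.00276/0.0936 = 0.0295. Haaland: 1/√f = -1.8 log₁₀[(0.0295/3.7)^1.11 + 6.9/8357] = -1.8 log₁₀[0.00468 + 0.000826] = 4.066, so f = 0.06049.
Darcy-Weisbach: ΔP = f(L/D)(ρV²/2) = 0.06049·(155/0.0936)·(1110·0.8124²/2) = 0.06049·1656·366.3 = 3.669e+04 Pa.
Head loss h_f = ΔP/(ρg) = 3.669e+04/(1110·9.81) = 3.37 m.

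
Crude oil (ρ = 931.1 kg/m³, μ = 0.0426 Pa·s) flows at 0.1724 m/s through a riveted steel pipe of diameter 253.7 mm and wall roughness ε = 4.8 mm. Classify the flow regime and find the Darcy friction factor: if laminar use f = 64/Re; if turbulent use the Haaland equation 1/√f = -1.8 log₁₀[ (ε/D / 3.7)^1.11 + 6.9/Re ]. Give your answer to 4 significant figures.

f ≈ 0.06695

Re = ρVD/μ = 931.1·0.1724·0.2537/0.0426 = 956.
Re < 2300 → laminar, so f = 64/Re = 0.06695 (roughness is irrelevant in laminar flow).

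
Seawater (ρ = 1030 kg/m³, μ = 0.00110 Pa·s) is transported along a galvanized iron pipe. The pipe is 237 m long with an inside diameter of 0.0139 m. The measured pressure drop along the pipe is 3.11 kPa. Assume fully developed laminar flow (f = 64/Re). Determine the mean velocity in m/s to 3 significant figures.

V ≈ 0.0720 m/s

For laminar flow, f = 64/Re with Re = ρVD/μ, so Darcy-Weisbach reduces to ΔP = 32μLV/D². Solving for V: V = ΔP·D²/(32μL) = 3110·(0.0139)²/(32·0.0011·237) = 0.07203 m/s.
Check: Re = ρVD/μ = 1030·0.07203·0.0139/0.0011 = 937.5 < 2300, so the laminar assumption holds.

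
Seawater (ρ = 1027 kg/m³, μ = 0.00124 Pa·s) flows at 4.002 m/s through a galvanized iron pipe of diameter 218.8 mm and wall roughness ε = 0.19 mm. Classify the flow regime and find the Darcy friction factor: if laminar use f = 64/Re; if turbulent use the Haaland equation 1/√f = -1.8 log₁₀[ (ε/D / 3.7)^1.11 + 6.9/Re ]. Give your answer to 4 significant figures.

Re = ρVD/μ = 1027·4.002·0.2188/0.00124 = 7.252e+05.
Re > 4000 → turbulent. ε/D = 0.00019/0.2188 = 0.000868; Haaland: 1/√f = -1.8 log₁₀[9.36e-05 + 9.51e-06] = 7.176, so f = 0.01942.

f ≈ 0.01942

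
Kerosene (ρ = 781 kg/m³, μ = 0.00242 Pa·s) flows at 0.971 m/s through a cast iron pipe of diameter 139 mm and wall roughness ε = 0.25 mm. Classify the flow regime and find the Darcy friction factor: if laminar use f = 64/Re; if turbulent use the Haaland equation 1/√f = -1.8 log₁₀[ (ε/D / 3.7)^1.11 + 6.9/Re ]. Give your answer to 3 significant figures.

Re = ρVD/μ = 781·0.971·0.139/0.00242 = 4.356e+04.
Re > 4000 → turbulent. ε/D = 0.00025/0.139 = 0.0018; Haaland: 1/√f = -1.8 log₁₀[0.00021 + 0.000158] = 6.181, so f = 0.02618.

f ≈ 0.0262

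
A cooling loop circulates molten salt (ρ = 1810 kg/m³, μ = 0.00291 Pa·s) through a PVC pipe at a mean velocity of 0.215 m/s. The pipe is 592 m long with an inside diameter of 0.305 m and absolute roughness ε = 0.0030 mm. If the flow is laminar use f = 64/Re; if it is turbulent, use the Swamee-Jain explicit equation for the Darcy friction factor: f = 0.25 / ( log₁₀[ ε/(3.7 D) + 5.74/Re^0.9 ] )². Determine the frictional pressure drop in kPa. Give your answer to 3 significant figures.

ΔP ≈ 1.77 kPa

Reynolds number Re = ρVD/μ = 1810 · 0.215 · 0.305 / 0.00291 = 4.079e+04.
Re > 4000 → turbulent. Relative roughness ε/D = 3e-06/0.305 = 9.84e-06. Swamee-Jain: f = 0.25/(log₁₀[9.84e-06/3.7 + 5.74/4.079e+04^0.9])² = 0.25/(log₁₀[2.66e-06 + 0.000407])² = 0.25/(-3.388)² = 0.02178.
Darcy-Weisbach: ΔP = f(L/D)(ρV²/2) = 0.02178·(592/0.305)·(1810·0.215²/2) = 0.02178·1941·41.83 = 1769 Pa.
ΔP = 1769 Pa = 1.77 kPa.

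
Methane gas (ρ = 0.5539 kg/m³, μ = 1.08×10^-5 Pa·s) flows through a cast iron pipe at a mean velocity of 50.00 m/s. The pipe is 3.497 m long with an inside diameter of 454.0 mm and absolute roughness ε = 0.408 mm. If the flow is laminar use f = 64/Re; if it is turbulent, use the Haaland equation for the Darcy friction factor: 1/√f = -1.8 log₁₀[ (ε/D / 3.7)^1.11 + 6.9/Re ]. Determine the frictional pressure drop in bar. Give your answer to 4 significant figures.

Reynolds number Re = ρVD/μ = 0.5539 · 50 · 0.454 / 1.08e-05 = 1.164e+06.
Re > 4000 → turbulent. Relative roughness ε/D = 0.000408/0.454 = 0.000899. Haaland: 1/√f = -1.8 log₁₀[(0.000899/3.7)^1.11 + 6.9/1.164e+06] = -1.8 log₁₀[9.72e-05 + 5.93e-06] = 7.176, so f = 0.01942.
Darcy-Weisbach: ΔP = f(L/D)(ρV²/2) = 0.01942·(3.497/0.454)·(0.5539·50²/2) = 0.01942·7.703·692.4 = 103.6 Pa.
ΔP = 103.6 Pa = 0.001036 bar.

ΔP ≈ 0.001036 bar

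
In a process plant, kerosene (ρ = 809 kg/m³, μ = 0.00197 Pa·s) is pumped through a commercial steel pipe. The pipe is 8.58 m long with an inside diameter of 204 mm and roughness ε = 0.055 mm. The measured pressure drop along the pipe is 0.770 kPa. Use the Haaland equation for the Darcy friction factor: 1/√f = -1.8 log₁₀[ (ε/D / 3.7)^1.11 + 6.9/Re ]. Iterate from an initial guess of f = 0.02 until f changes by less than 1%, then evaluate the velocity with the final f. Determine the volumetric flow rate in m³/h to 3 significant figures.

Rearranging Darcy-Weisbach: V = √(2·ΔP·D/(f·L·ρ)). With ε/D = 5.5e-05/0.204 = 0.00027, iterate starting from f = 0.02:
  f = 0.02 → V = √(2·770·0.204/(0.02·8.58·809)) = 1.504 m/s; Re = ρVD/μ = 1.26e+05; f → 0.0184
  f = 0.0184 → V = 1.568 m/s; Re = 1.314e+05; f → 0.01829
Converged (Δf/f < 1%). With the final f = 0.01829: V = √(2·770·0.204/(0.01829·8.58·809)) = 1.573 m/s.
Q = V·A = 1.573·(π/4·0.204²) = 0.05141 m³/s = 185 m³/h.

Q ≈ 185 m³/h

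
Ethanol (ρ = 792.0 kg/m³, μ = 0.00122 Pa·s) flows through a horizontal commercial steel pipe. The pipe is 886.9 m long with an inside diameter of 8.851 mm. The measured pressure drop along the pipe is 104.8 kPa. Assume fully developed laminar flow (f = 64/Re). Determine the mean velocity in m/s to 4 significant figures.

For laminar flow, f = 64/Re with Re = ρVD/μ, so Darcy-Weisbach reduces to ΔP = 32μLV/D². Solving for V: V = ΔP·D²/(32μL) = 1.048e+05·(0.008851)²/(32·0.00122·886.9) = 0.2371 m/s.
Check: Re = ρVD/μ = 792·0.2371·0.008851/0.00122 = 1362 < 2300, so the laminar assumption holds.

V ≈ 0.2371 m/s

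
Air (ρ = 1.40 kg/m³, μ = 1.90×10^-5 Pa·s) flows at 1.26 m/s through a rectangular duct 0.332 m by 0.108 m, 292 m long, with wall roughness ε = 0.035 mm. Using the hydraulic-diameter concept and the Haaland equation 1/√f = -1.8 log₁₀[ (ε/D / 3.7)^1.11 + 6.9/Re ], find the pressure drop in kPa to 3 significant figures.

Hydraulic diameter D_h = 4A/P = 4·(0.332·0.108)/(2·(0.332+0.108)) = 0.1434/0.88 = 0.163 m.
Re = ρVD_h/μ = 1.4·1.26·0.163/1.9e-05 = 1.513e+04.
ε/D_h = 3.5e-05/0.163 = 0.000215; Haaland gives 1/√f = -1.8 log₁₀[1.98e-05+0.000456] = 5.981, so f = 0.02796.
ΔP = f(L/D_h)(ρV²/2) = 0.02796·292/0.163·1.111 = 55.67 Pa.
ΔP = 0.0557 kPa.

ΔP ≈ 0.0557 kPa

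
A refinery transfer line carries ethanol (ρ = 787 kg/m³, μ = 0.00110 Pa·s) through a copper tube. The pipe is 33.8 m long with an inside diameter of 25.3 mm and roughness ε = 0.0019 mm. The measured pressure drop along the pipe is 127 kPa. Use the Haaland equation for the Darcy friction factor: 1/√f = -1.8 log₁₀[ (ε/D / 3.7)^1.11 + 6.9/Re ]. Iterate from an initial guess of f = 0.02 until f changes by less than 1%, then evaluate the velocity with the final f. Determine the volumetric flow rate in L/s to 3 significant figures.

Rearranging Darcy-Weisbach: V = √(2·ΔP·D/(f·L·ρ)). With ε/D = 1.9e-06/0.0253 = 7.51e-05, iterate starting from f = 0.02:
  f = 0.02 → V = √(2·1.27e+05·0.0253/(0.02·33.8·787)) = 3.475 m/s; Re = ρVD/μ = 6.291e+04; f → 0.01992
Converged (Δf/f < 1%). With the final f = 0.01992: V = √(2·1.27e+05·0.0253/(0.01992·33.8·787)) = 3.482 m/s.
Q = V·A = 3.482·(π/4·0.0253²) = 0.001751 m³/s = 1.75 L/s.

Q ≈ 1.75 L/s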